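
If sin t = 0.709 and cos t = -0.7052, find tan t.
tan t = sin t / cos t = -1.005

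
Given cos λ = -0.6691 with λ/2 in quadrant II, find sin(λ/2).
sin(λ/2) = ±√((1 - cos λ)/2); positive since λ/2 ∈ QII, so sin(λ/2) = 0.9135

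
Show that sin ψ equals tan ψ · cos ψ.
RHS = (sin ψ/cos ψ) · cos ψ = sin ψ = LHS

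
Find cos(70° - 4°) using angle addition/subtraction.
cos(70° - 4°) = cos 70° cos 4° + sin 70° sin 4° = 0.4067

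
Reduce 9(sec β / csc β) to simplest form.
9(sec β / csc β) = 9(tan β) (using Reciprocal identities)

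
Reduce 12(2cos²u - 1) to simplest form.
12(2cos²u - 1) = 12(cos(2u)) (using Double angle)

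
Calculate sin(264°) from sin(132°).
sin(264°) = 2 sin 132° cos 132° = -0.9945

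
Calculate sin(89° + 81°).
sin(89° + 81°) = sin 89° cos 81° + cos 89° sin 81° = 0.1736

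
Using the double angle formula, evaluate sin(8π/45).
sin(8π/45) = 2 sin 4π/45 cos 4π/45 = 0.5299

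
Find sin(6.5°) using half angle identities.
sin(6.5°) = √((1 - cos 13°)/2) = 0.1132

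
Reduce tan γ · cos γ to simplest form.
tan γ · cos γ = sin γ (using Quotient identity)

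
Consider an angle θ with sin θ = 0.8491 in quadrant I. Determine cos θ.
cos θ = √(1 - sin²θ) = 0.5282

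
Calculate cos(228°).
cos(228°) = -0.6691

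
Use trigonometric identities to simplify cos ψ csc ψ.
cos ψ csc ψ = cot ψ (using Reciprocal + quotient)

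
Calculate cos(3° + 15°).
cos(3° + 15°) = cos 3° cos 15° - sin 3° sin 15° = 0.9511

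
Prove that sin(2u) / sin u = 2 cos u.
LHS = 2 sin u cos u / sin u = 2 cos u = RHS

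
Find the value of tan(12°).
tan(12°) = 0.2126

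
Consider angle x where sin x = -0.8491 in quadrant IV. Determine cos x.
cos x = √(1 - sin²x) = 0.5282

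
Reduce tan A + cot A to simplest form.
tan A + cot A = sec A csc A (using Quotient identities)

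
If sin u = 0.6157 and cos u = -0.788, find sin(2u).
sin(2u) = 2 sin u cos u = -0.9703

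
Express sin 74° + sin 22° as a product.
sin 74° + sin 22° = 2 sin(48°) cos(26°)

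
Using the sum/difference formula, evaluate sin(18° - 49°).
sin(18° - 49°) = sin 18° cos 49° - cos 18° sin 49° = -0.515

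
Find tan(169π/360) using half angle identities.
tan(169π/360) = sin 169π/180 / (1 + cos 169π/180) = 10.39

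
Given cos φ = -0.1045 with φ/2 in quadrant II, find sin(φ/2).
sin(φ/2) = ±√((1 - cos φ)/2); positive since φ/2 ∈ QII, so sin(φ/2) = 0.7431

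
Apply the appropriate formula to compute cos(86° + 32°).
cos(86° + 32°) = cos 86° cos 32° - sin 86° sin 32° = -0.4695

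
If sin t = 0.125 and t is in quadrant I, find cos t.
cos t = 0.9922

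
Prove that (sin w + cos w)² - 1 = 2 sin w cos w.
LHS = sin²w + 2 sin w cos w + cos²w - 1 = (sin²w + cos²w) + 2 sin w cos w - 1 = 1 + 2 sin w cos w - 1 = 2 sin w cos w = RHS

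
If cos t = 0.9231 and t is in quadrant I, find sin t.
sin t = 0.3846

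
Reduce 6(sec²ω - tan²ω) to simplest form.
6(sec²ω - tan²ω) = 6 (using Pythagorean identity)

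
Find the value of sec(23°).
sec(23°) = 1.086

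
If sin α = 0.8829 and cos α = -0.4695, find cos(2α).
cos(2α) = cos²α - sin²α = -0.5591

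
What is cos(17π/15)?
cos(17π/15) = -0.9135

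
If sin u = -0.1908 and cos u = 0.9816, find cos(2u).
cos(2u) = cos²u - sin²u = 0.9271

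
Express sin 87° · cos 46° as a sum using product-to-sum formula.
sin 87° cos 46° = (1/2)[sin(87°+46°) + sin(87°-46°)]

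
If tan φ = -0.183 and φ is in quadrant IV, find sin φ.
sin φ = -0.18 (using tan²φ + 1 = sec²φ)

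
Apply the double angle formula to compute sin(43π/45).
sin(43π/45) = 2 sin 43π/90 cos 43π/90 = 0.1392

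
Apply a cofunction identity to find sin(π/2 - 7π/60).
sin(π/2 - 7π/60) = cos(7π/60) = 0.9336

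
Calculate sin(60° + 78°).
sin(60° + 78°) = sin 60° cos 78° + cos 60° sin 78° = 0.6691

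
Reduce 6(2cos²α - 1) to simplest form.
6(2cos²α - 1) = 6(cos(2α)) (using Double angle)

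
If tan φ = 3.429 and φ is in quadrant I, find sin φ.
sin φ = 0.96 (using tan²φ + 1 = sec²φ)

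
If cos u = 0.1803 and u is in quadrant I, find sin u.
sin u = 0.9836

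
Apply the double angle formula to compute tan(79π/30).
tan(79π/30) = 2 tan 79π/60 / (1 - tan²79π/60) = -2.246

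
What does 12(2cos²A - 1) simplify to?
12(2cos²A - 1) = 12(cos(2A)) (using Double angle)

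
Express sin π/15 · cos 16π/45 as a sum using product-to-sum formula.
sin π/15 cos 16π/45 = (1/2)[sin(π/15+16π/45) + sin(π/15-16π/45)]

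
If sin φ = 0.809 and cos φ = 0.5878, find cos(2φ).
cos(2φ) = cos²φ - sin²φ = -0.309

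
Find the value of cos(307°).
cos(307°) = 0.6018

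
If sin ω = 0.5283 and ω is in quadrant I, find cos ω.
cos ω = 0.8491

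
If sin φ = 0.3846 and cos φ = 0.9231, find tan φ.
tan φ = sin φ / cos φ = 0.4166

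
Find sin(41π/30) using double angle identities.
sin(41π/30) = 2 sin 41π/60 cos 41π/60 = -0.9135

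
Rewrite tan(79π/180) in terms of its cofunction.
tan(79π/180) = cot(π/2 - 79π/180) = cot(11π/180)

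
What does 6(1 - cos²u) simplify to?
6(1 - cos²u) = 6(sin²u) (using Pythagorean identity)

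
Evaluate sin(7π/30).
sin(7π/30) = 0.6691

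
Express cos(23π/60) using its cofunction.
cos(23π/60) = sin(π/2 - 23π/60) = sin(7π/60)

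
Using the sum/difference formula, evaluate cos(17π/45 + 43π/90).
cos(17π/45 + 43π/90) = cos 17π/45 cos 43π/90 - sin 17π/45 sin 43π/90 = -0.8988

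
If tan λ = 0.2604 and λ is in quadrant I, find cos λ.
cos λ = 0.9677 (using tan²λ + 1 = sec²λ)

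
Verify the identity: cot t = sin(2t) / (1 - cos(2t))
RHS = 2 sin t cos t / (2sin²t) = cos t/sin t = cot t = LHS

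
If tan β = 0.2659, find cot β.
cot β = 1/tan β = 3.761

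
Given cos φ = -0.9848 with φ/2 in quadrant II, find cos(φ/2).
cos(φ/2) = ±√((1 + cos φ)/2); negative since φ/2 ∈ QII, so cos(φ/2) = -0.08718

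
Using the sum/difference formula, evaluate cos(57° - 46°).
cos(57° - 46°) = cos 57° cos 46° + sin 57° sin 46° = 0.9816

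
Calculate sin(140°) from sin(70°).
sin(140°) = 2 sin 70° cos 70° = 0.6428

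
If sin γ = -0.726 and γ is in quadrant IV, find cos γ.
cos γ = 0.6877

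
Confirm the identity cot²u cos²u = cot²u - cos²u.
RHS = cos²u/sin²u - cos²u = cos²u(1/sin²u - 1) = cos²u · (1 - sin²u)/sin²u = cos²u · cos²u/sin²u = cos²u · cot²u = LHS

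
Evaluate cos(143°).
cos(143°) = -0.7986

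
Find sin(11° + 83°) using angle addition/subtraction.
sin(11° + 83°) = sin 11° cos 83° + cos 11° sin 83° = 0.9976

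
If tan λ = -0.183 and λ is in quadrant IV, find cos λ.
cos λ = 0.9837 (using tan²λ + 1 = sec²λ)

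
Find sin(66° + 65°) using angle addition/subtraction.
sin(66° + 65°) = sin 66° cos 65° + cos 66° sin 65° = 0.7547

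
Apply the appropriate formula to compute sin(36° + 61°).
sin(36° + 61°) = sin 36° cos 61° + cos 36° sin 61° = 0.9925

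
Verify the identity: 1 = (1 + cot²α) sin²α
RHS = csc²α · sin²α = (1/sin²α) · sin²α = 1 = LHS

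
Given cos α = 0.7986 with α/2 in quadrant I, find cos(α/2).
cos(α/2) = ±√((1 + cos α)/2); positive since α/2 ∈ QI, so cos(α/2) = 0.9483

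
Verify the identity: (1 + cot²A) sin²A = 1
LHS = csc²A · sin²A = (1/sin²A) · sin²A = 1 = RHS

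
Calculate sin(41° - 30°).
sin(41° - 30°) = sin 41° cos 30° - cos 41° sin 30° = 0.1908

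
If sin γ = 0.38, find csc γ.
csc γ = 1/sin γ = 2.632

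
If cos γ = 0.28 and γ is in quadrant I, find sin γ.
sin γ = 0.96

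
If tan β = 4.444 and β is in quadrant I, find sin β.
sin β = 0.9756 (using tan²β + 1 = sec²β)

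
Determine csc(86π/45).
csc(86π/45) = -3.628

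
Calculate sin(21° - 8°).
sin(21° - 8°) = sin 21° cos 8° - cos 21° sin 8° = 0.225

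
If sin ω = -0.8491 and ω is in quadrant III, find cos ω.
cos ω = -0.5282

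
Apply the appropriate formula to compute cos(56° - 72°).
cos(56° - 72°) = cos 56° cos 72° + sin 56° sin 72° = 0.9613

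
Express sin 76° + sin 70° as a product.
sin 76° + sin 70° = 2 sin(73°) cos(3°)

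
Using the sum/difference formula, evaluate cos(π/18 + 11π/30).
cos(π/18 + 11π/30) = cos π/18 cos 11π/30 - sin π/18 sin 11π/30 = 0.2419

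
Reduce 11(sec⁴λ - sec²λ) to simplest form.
11(sec⁴λ - sec²λ) = 11(tan⁴λ + tan²λ) (using Pythagorean)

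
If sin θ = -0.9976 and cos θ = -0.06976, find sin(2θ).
sin(2θ) = 2 sin θ cos θ = 0.1392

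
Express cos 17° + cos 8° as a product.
cos 17° + cos 8° = 2 cos(12.5°) cos(4.5°)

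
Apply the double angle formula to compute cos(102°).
cos(102°) = cos²51° - sin²51° = -0.2079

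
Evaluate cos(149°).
cos(149°) = -0.8572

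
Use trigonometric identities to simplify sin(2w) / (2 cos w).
sin(2w) / (2 cos w) = sin w (using Double angle)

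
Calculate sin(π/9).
sin(π/9) = 0.342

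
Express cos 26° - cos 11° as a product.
cos 26° - cos 11° = -2 sin(18.5°) sin(7.5°)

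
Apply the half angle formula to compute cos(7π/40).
cos(7π/40) = √((1 + cos 7π/20)/2) = 0.8526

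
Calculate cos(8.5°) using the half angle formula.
cos(8.5°) = √((1 + cos 17°)/2) = 0.989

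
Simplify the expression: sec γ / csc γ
sec γ / csc γ = tan γ (using Reciprocal identities)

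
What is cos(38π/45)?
cos(38π/45) = -0.8829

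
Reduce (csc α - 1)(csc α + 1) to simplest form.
(csc α - 1)(csc α + 1) = cot²α (using Diff. of squares)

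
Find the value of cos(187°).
cos(187°) = -0.9925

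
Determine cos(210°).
cos(210°) = -√3/2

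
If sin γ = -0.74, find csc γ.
csc γ = 1/sin γ = -1.351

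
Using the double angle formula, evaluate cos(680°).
cos(680°) = cos²340° - sin²340° = 0.766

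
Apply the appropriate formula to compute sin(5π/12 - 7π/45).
sin(5π/12 - 7π/45) = sin 5π/12 cos 7π/45 - cos 5π/12 sin 7π/45 = 0.7314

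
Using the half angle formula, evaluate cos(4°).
cos(4°) = √((1 + cos 8°)/2) = 0.9976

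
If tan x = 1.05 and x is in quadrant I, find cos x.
cos x = 0.6897 (using tan²x + 1 = sec²x)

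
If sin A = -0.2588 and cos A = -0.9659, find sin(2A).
sin(2A) = 2 sin A cos A = 0.4999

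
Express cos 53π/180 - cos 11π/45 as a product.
cos 53π/180 - cos 11π/45 = -2 sin(97π/360) sin(π/40)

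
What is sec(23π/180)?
sec(23π/180) = 1.086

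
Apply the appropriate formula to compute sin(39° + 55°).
sin(39° + 55°) = sin 39° cos 55° + cos 39° sin 55° = 0.9976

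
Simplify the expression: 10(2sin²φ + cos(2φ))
10(2sin²φ + cos(2φ)) = 10 (using Double angle)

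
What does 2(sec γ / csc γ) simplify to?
2(sec γ / csc γ) = 2(tan γ) (using Reciprocal identities)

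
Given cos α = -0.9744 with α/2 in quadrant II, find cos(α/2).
cos(α/2) = ±√((1 + cos α)/2); negative since α/2 ∈ QII, so cos(α/2) = -0.1131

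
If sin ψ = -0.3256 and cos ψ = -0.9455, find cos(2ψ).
cos(2ψ) = cos²ψ - sin²ψ = 0.788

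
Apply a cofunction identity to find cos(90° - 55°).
cos(90° - 55°) = sin(55°) = 0.8192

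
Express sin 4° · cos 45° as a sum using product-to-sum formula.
sin 4° cos 45° = (1/2)[sin(4°+45°) + sin(4°-45°)]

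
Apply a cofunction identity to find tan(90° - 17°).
tan(90° - 17°) = cot(17°) = 3.271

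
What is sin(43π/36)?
sin(43π/36) = -0.5736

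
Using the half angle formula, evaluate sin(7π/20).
sin(7π/20) = √((1 - cos 7π/10)/2) = 0.891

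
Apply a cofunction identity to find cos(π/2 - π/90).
cos(π/2 - π/90) = sin(π/90) = 0.0349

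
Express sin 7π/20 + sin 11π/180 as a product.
sin 7π/20 + sin 11π/180 = 2 sin(37π/180) cos(13π/90)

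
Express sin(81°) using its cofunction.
sin(81°) = cos(90° - 81°) = cos(9°)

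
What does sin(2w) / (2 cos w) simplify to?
sin(2w) / (2 cos w) = sin w (using Double angle)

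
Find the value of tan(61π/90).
tan(61π/90) = -1.6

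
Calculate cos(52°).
cos(52°) = 0.6157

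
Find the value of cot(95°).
cot(95°) = -0.08749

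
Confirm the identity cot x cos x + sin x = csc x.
LHS = cos²x/sin x + sin x = (cos²x + sin²x)/sin x = 1/sin x = csc x = RHS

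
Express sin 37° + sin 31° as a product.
sin 37° + sin 31° = 2 sin(34°) cos(3°)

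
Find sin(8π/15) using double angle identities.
sin(8π/15) = 2 sin 4π/15 cos 4π/15 = 0.9945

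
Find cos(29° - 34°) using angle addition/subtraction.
cos(29° - 34°) = cos 29° cos 34° + sin 29° sin 34° = 0.9962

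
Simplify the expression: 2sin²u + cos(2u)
2sin²u + cos(2u) = 1 (using Double angle)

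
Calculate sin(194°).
sin(194°) = -0.2419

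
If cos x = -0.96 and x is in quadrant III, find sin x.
sin x = -0.28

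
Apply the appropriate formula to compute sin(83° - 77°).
sin(83° - 77°) = sin 83° cos 77° - cos 83° sin 77° = 0.1045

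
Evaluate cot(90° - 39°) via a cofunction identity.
cot(90° - 39°) = tan(39°) = 0.8098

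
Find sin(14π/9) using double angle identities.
sin(14π/9) = 2 sin 7π/9 cos 7π/9 = -0.9848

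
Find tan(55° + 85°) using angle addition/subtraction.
tan(55° + 85°) = (tan 55° + tan 85°)/(1 - tan 55° tan 85°) = -0.8391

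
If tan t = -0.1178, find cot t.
cot t = 1/tan t = -8.489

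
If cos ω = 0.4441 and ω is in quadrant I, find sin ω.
sin ω = 0.896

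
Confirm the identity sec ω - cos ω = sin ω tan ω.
LHS = 1/cos ω - cos ω = (1 - cos²ω)/cos ω = sin²ω/cos ω = sin ω · (sin ω/cos ω) = sin ω tan ω = RHS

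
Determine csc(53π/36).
csc(53π/36) = -1.004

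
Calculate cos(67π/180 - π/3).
cos(67π/180 - π/3) = cos 67π/180 cos π/3 + sin 67π/180 sin π/3 = 0.9925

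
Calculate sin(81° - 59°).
sin(81° - 59°) = sin 81° cos 59° - cos 81° sin 59° = 0.3746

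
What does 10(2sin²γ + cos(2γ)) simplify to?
10(2sin²γ + cos(2γ)) = 10 (using Double angle)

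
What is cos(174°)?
cos(174°) = -0.9945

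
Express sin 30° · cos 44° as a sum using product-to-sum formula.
sin 30° cos 44° = (1/2)[sin(30°+44°) + sin(30°-44°)]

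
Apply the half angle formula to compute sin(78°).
sin(78°) = √((1 - cos 156°)/2) = 0.9781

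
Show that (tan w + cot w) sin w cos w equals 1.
LHS = (sin w/cos w + cos w/sin w) sin w cos w = ((sin²w + cos²w)/(sin w cos w)) · sin w cos w = sin²w + cos²w = 1 = RHS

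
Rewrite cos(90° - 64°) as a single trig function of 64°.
cos(90° - 64°) = sin(64°)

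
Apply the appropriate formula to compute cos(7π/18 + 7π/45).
cos(7π/18 + 7π/45) = cos 7π/18 cos 7π/45 - sin 7π/18 sin 7π/45 = -0.1392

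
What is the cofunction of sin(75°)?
sin(75°) = cos(90° - 75°) = cos(15°)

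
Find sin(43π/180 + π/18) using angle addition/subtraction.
sin(43π/180 + π/18) = sin 43π/180 cos π/18 + cos 43π/180 sin π/18 = 0.7986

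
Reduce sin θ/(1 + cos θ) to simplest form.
sin θ/(1 + cos θ) = tan(θ/2) (using Half angle)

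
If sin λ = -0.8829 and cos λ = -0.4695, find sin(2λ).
sin(2λ) = 2 sin λ cos λ = 0.829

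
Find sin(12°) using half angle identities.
sin(12°) = √((1 - cos 24°)/2) = 0.2079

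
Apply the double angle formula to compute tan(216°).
tan(216°) = 2 tan 108° / (1 - tan²108°) = 0.7265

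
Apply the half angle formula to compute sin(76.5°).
sin(76.5°) = √((1 - cos 153°)/2) = 0.9724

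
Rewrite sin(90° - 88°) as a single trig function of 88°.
sin(90° - 88°) = cos(88°)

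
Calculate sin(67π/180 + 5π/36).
sin(67π/180 + 5π/36) = sin 67π/180 cos 5π/36 + cos 67π/180 sin 5π/36 = 0.9994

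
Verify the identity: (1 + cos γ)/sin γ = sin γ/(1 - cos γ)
RHS = sin γ(1 + cos γ) / ((1 - cos γ)(1 + cos γ)) = sin γ(1 + cos γ) / (1 - cos²γ) = sin γ(1 + cos γ) / sin²γ = (1 + cos γ)/sin γ = LHS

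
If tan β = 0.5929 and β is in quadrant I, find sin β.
sin β = 0.51 (using tan²β + 1 = sec²β)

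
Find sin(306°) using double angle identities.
sin(306°) = 2 sin 153° cos 153° = -0.809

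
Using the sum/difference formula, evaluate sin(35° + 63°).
sin(35° + 63°) = sin 35° cos 63° + cos 35° sin 63° = 0.9903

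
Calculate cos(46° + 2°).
cos(46° + 2°) = cos 46° cos 2° - sin 46° sin 2° = 0.6691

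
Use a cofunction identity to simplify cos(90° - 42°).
cos(90° - 42°) = sin(42°)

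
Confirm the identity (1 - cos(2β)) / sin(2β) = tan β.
LHS = 2sin²β / (2 sin β cos β) = sin β/cos β = tan β = RHS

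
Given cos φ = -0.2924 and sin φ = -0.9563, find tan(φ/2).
tan(φ/2) = sin φ / (1 + cos φ) = -1.351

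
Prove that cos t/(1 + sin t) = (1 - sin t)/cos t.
RHS = (1 - sin t)(1 + sin t) / (cos t(1 + sin t)) = (1 - sin²t) / (cos t(1 + sin t)) = cos²t / (cos t(1 + sin t)) = cos t/(1 + sin t) = LHS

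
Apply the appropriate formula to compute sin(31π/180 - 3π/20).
sin(31π/180 - 3π/20) = sin 31π/180 cos 3π/20 - cos 31π/180 sin 3π/20 = 0.06976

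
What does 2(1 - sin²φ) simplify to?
2(1 - sin²φ) = 2(cos²φ) (using Pythagorean identity)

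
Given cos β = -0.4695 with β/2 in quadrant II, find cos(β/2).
cos(β/2) = ±√((1 + cos β)/2); negative since β/2 ∈ QII, so cos(β/2) = -0.515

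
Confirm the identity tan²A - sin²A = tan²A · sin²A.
LHS = sin²A/cos²A - sin²A = sin²A(1/cos²A - 1) = sin²A · (1 - cos²A)/cos²A = sin²A · sin²A/cos²A = sin²A · tan²A = RHS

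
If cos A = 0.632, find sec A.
sec A = 1/cos A = 1.582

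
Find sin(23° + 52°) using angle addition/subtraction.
sin(23° + 52°) = sin 23° cos 52° + cos 23° sin 52° = (√6+√2)/4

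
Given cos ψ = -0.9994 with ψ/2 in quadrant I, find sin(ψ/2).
sin(ψ/2) = ±√((1 - cos ψ)/2); positive since ψ/2 ∈ QI, so sin(ψ/2) = 0.9998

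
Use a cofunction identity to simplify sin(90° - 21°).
sin(90° - 21°) = cos(21°)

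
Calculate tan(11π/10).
tan(11π/10) = 0.3249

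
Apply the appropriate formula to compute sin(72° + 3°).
sin(72° + 3°) = sin 72° cos 3° + cos 72° sin 3° = (√6+√2)/4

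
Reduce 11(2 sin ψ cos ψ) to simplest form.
11(2 sin ψ cos ψ) = 11(sin(2ψ)) (using Double angle)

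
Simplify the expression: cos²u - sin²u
cos²u - sin²u = cos(2u) (using Double angle)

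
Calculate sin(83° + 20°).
sin(83° + 20°) = sin 83° cos 20° + cos 83° sin 20° = 0.9744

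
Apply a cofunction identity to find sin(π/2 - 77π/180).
sin(π/2 - 77π/180) = cos(77π/180) = 0.225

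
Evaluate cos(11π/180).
cos(11π/180) = 0.9816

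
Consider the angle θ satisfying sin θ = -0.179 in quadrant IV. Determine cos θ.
cos θ = √(1 - sin²θ) = 0.9838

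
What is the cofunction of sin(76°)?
sin(76°) = cos(90° - 76°) = cos(14°)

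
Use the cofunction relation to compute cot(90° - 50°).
cot(90° - 50°) = tan(50°) = 1.192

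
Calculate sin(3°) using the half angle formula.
sin(3°) = √((1 - cos 6°)/2) = 0.05234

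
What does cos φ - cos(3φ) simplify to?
cos φ - cos(3φ) = 2 sin(2φ) sin φ (using Sum-to-product)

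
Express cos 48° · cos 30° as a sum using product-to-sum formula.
cos 48° cos 30° = (1/2)[cos(48°-30°) + cos(48°+30°)]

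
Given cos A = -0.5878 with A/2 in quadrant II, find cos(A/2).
cos(A/2) = ±√((1 + cos A)/2); negative since A/2 ∈ QII, so cos(A/2) = -0.454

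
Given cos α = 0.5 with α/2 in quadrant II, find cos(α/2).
cos(α/2) = ±√((1 + cos α)/2); negative since α/2 ∈ QII, so cos(α/2) = -√3/2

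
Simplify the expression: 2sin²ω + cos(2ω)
2sin²ω + cos(2ω) = 1 (using Double angle)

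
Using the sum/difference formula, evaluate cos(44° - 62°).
cos(44° - 62°) = cos 44° cos 62° + sin 44° sin 62° = 0.9511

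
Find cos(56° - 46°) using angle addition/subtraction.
cos(56° - 46°) = cos 56° cos 46° + sin 56° sin 46° = 0.9848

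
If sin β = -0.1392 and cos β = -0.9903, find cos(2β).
cos(2β) = cos²β - sin²β = 0.9613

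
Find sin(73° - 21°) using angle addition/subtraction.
sin(73° - 21°) = sin 73° cos 21° - cos 73° sin 21° = 0.788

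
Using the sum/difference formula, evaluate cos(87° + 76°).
cos(87° + 76°) = cos 87° cos 76° - sin 87° sin 76° = -0.9563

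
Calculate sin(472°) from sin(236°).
sin(472°) = 2 sin 236° cos 236° = 0.9272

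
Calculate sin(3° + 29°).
sin(3° + 29°) = sin 3° cos 29° + cos 3° sin 29° = 0.5299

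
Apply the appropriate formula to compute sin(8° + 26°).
sin(8° + 26°) = sin 8° cos 26° + cos 8° sin 26° = 0.5592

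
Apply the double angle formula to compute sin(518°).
sin(518°) = 2 sin 259° cos 259° = 0.3746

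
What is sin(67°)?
sin(67°) = 0.9205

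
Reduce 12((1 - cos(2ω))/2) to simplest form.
12((1 - cos(2ω))/2) = 12(sin²ω) (using Power reduction)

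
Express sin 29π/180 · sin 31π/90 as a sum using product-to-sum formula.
sin 29π/180 sin 31π/90 = (1/2)[cos(29π/180-31π/90) - cos(29π/180+31π/90)]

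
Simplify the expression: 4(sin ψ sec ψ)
4(sin ψ sec ψ) = 4(tan ψ) (using Reciprocal + quotient)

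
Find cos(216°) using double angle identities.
cos(216°) = cos²108° - sin²108° = -0.809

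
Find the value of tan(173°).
tan(173°) = -0.1228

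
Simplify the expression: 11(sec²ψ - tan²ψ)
11(sec²ψ - tan²ψ) = 11 (using Pythagorean identity)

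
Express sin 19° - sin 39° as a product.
sin 19° - sin 39° = 2 cos(29°) sin(-10°)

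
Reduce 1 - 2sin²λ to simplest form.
1 - 2sin²λ = cos(2λ) (using Double angle)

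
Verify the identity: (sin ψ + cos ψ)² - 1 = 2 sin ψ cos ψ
LHS = sin²ψ + 2 sin ψ cos ψ + cos²ψ - 1 = (sin²ψ + cos²ψ) + 2 sin ψ cos ψ - 1 = 1 + 2 sin ψ cos ψ - 1 = 2 sin ψ cos ψ = RHS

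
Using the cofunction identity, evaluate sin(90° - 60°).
sin(90° - 60°) = cos(60°) = 1/2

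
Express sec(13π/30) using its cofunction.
sec(13π/30) = csc(π/2 - 13π/30) = csc(π/15)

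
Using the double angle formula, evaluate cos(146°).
cos(146°) = cos²73° - sin²73° = -0.829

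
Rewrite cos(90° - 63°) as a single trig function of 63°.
cos(90° - 63°) = sin(63°)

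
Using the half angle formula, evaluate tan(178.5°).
tan(178.5°) = sin 357° / (1 + cos 357°) = -0.02619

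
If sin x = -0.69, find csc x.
csc x = 1/sin x = -1.449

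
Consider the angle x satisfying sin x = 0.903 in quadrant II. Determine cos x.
cos x = ±√(1 - sin²x) = -0.4296 (negative in QII)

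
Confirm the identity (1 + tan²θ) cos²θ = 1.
LHS = sec²θ · cos²θ = (1/cos²θ) · cos²θ = 1 = RHS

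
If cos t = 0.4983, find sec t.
sec t = 1/cos t = 2.007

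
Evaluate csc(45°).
csc(45°) = √2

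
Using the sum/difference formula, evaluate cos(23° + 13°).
cos(23° + 13°) = cos 23° cos 13° - sin 23° sin 13° = 0.809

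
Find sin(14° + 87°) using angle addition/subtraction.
sin(14° + 87°) = sin 14° cos 87° + cos 14° sin 87° = 0.9816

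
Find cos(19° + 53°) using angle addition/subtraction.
cos(19° + 53°) = cos 19° cos 53° - sin 19° sin 53° = 0.309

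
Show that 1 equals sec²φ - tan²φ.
RHS = 1/cos²φ - sin²φ/cos²φ = (1 - sin²φ)/cos²φ = cos²φ/cos²φ = 1 = LHS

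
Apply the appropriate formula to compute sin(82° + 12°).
sin(82° + 12°) = sin 82° cos 12° + cos 82° sin 12° = 0.9976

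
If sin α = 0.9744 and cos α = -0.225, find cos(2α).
cos(2α) = cos²α - sin²α = -0.8988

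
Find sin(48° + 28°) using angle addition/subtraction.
sin(48° + 28°) = sin 48° cos 28° + cos 48° sin 28° = 0.9703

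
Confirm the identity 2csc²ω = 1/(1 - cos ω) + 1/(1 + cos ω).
RHS = [(1 + cos ω) + (1 - cos ω)] / [(1 - cos ω)(1 + cos ω)] = 2/(1 - cos²ω) = 2/sin²ω = 2csc²ω = LHS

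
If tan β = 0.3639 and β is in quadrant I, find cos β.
cos β = 0.9397 (using tan²β + 1 = sec²β)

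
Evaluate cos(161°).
cos(161°) = -0.9455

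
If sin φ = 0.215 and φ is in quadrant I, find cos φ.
cos φ = 0.9766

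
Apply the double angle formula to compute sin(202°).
sin(202°) = 2 sin 101° cos 101° = -0.3746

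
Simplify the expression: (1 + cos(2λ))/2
(1 + cos(2λ))/2 = cos²λ (using Power reduction)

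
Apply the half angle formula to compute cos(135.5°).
cos(135.5°) = -√((1 + cos 271°)/2) = -0.7133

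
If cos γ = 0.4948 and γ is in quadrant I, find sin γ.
sin γ = 0.869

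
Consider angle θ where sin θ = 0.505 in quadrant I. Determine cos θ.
cos θ = √(1 - sin²θ) = 0.8631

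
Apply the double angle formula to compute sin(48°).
sin(48°) = 2 sin 24° cos 24° = 0.7431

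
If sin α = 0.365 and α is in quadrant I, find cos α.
cos α = 0.931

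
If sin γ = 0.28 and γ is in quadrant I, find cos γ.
cos γ = 0.96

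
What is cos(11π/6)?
cos(11π/6) = √3/2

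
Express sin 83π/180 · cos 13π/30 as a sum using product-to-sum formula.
sin 83π/180 cos 13π/30 = (1/2)[sin(83π/180+13π/30) + sin(83π/180-13π/30)]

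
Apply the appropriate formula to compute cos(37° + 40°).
cos(37° + 40°) = cos 37° cos 40° - sin 37° sin 40° = 0.225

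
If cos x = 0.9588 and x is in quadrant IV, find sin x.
sin x = -0.2841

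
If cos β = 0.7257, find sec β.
sec β = 1/cos β = 1.378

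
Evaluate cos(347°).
cos(347°) = 0.9744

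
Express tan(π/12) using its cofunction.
tan(π/12) = cot(π/2 - π/12) = cot(5π/12)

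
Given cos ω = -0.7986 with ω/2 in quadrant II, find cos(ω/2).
cos(ω/2) = ±√((1 + cos ω)/2); negative since ω/2 ∈ QII, so cos(ω/2) = -0.3173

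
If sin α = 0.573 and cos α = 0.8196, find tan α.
tan α = sin α / cos α = 0.6991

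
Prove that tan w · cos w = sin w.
LHS = (sin w/cos w) · cos w = sin w = RHS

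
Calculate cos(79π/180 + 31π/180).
cos(79π/180 + 31π/180) = cos 79π/180 cos 31π/180 - sin 79π/180 sin 31π/180 = -0.342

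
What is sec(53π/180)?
sec(53π/180) = 1.662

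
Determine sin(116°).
sin(116°) = 0.8988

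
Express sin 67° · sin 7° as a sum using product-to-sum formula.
sin 67° sin 7° = (1/2)[cos(67°-7°) - cos(67°+7°)]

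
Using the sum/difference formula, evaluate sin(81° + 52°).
sin(81° + 52°) = sin 81° cos 52° + cos 81° sin 52° = 0.7314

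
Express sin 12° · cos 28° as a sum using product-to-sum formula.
sin 12° cos 28° = (1/2)[sin(12°+28°) + sin(12°-28°)]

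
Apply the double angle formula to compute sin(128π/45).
sin(128π/45) = 2 sin 64π/45 cos 64π/45 = 0.4695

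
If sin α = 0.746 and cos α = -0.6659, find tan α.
tan α = sin α / cos α = -1.12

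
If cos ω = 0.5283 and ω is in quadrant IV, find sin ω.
sin ω = -0.8491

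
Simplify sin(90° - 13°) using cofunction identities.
sin(90° - 13°) = cos(13°)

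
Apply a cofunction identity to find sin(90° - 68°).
sin(90° - 68°) = cos(68°) = 0.3746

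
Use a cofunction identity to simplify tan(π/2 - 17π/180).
tan(π/2 - 17π/180) = cot(17π/180)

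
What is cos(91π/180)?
cos(91π/180) = -0.01745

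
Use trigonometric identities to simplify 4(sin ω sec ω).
4(sin ω sec ω) = 4(tan ω) (using Reciprocal + quotient)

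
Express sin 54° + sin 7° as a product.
sin 54° + sin 7° = 2 sin(30.5°) cos(23.5°)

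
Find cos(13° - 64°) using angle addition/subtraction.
cos(13° - 64°) = cos 13° cos 64° + sin 13° sin 64° = 0.6293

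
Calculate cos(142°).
cos(142°) = -0.788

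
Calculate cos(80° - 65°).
cos(80° - 65°) = cos 80° cos 65° + sin 80° sin 65° = (√6+√2)/4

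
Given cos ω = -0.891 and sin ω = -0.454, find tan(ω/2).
tan(ω/2) = sin ω / (1 + cos ω) = -4.165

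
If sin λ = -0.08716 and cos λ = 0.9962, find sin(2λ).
sin(2λ) = 2 sin λ cos λ = -0.1737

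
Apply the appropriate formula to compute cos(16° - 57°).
cos(16° - 57°) = cos 16° cos 57° + sin 16° sin 57° = 0.7547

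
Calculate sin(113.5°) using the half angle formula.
sin(113.5°) = √((1 - cos 227°)/2) = 0.9171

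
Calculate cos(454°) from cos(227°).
cos(454°) = cos²227° - sin²227° = -0.06976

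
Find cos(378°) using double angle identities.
cos(378°) = cos²189° - sin²189° = 0.9511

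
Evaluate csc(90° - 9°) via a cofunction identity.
csc(90° - 9°) = sec(9°) = 1.012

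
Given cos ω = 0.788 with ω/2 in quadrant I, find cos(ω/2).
cos(ω/2) = ±√((1 + cos ω)/2); positive since ω/2 ∈ QI, so cos(ω/2) = 0.9455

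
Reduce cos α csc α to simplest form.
cos α csc α = cot α (using Reciprocal + quotient)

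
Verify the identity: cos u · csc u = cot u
LHS = cos u · (1/sin u) = cos u/sin u = cot u = RHS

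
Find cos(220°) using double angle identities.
cos(220°) = cos²110° - sin²110° = -0.766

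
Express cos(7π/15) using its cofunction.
cos(7π/15) = sin(π/2 - 7π/15) = sin(π/30)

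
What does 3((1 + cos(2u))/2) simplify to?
3((1 + cos(2u))/2) = 3(cos²u) (using Power reduction)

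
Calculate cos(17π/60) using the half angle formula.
cos(17π/60) = √((1 + cos 17π/30)/2) = 0.6293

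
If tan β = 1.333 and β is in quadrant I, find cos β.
cos β = 0.6001 (using tan²β + 1 = sec²β)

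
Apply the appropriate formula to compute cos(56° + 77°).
cos(56° + 77°) = cos 56° cos 77° - sin 56° sin 77° = -0.682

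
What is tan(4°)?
tan(4°) = 0.06993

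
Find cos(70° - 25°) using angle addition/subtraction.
cos(70° - 25°) = cos 70° cos 25° + sin 70° sin 25° = √2/2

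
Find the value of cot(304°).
cot(304°) = -0.6745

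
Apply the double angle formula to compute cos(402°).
cos(402°) = cos²201° - sin²201° = 0.7431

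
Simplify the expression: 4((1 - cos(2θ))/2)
4((1 - cos(2θ))/2) = 4(sin²θ) (using Power reduction)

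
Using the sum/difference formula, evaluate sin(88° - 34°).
sin(88° - 34°) = sin 88° cos 34° - cos 88° sin 34° = 0.809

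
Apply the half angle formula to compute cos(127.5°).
cos(127.5°) = -√((1 + cos 255°)/2) = -0.6088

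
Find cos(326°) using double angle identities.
cos(326°) = cos²163° - sin²163° = 0.829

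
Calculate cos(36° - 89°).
cos(36° - 89°) = cos 36° cos 89° + sin 36° sin 89° = 0.6018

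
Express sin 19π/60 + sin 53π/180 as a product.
sin 19π/60 + sin 53π/180 = 2 sin(11π/36) cos(π/90)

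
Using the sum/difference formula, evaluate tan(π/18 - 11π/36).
tan(π/18 - 11π/36) = (tan π/18 - tan 11π/36)/(1 + tan π/18 tan 11π/36) = -1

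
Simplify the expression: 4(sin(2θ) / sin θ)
4(sin(2θ) / sin θ) = 4(2 cos θ) (using Double angle)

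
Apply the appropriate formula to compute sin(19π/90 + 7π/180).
sin(19π/90 + 7π/180) = sin 19π/90 cos 7π/180 + cos 19π/90 sin 7π/180 = √2/2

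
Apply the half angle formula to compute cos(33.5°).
cos(33.5°) = √((1 + cos 67°)/2) = 0.8339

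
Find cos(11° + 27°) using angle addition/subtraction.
cos(11° + 27°) = cos 11° cos 27° - sin 11° sin 27° = 0.788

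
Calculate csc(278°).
csc(278°) = -1.01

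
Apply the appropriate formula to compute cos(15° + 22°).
cos(15° + 22°) = cos 15° cos 22° - sin 15° sin 22° = 0.7986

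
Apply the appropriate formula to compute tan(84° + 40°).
tan(84° + 40°) = (tan 84° + tan 40°)/(1 - tan 84° tan 40°) = -1.483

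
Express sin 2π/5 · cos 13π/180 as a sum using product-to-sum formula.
sin 2π/5 cos 13π/180 = (1/2)[sin(2π/5+13π/180) + sin(2π/5-13π/180)]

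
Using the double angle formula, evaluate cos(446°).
cos(446°) = cos²223° - sin²223° = 0.06976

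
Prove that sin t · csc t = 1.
LHS = sin t · (1/sin t) = 1 = RHS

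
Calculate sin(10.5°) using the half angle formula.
sin(10.5°) = √((1 - cos 21°)/2) = 0.1822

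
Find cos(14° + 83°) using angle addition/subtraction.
cos(14° + 83°) = cos 14° cos 83° - sin 14° sin 83° = -0.1219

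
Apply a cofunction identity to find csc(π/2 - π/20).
csc(π/2 - π/20) = sec(π/20) = 1.012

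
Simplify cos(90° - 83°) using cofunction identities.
cos(90° - 83°) = sin(83°)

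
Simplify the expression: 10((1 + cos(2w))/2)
10((1 + cos(2w))/2) = 10(cos²w) (using Power reduction)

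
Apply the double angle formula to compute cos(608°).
cos(608°) = cos²304° - sin²304° = -0.3746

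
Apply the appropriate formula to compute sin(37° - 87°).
sin(37° - 87°) = sin 37° cos 87° - cos 37° sin 87° = -0.766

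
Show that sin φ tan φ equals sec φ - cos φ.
RHS = 1/cos φ - cos φ = (1 - cos²φ)/cos φ = sin²φ/cos φ = sin φ · (sin φ/cos φ) = sin φ tan φ = LHS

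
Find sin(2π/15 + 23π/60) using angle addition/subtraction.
sin(2π/15 + 23π/60) = sin 2π/15 cos 23π/60 + cos 2π/15 sin 23π/60 = 0.9986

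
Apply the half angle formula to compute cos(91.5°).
cos(91.5°) = -√((1 + cos 183°)/2) = -0.02618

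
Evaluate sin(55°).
sin(55°) = 0.8192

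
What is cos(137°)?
cos(137°) = -0.7314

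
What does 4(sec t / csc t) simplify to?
4(sec t / csc t) = 4(tan t) (using Reciprocal identities)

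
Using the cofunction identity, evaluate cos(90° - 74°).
cos(90° - 74°) = sin(74°) = 0.9613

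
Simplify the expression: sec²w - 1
sec²w - 1 = tan²w (using Pythagorean identity)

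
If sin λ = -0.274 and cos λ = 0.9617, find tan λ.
tan λ = sin λ / cos λ = -0.2849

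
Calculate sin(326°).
sin(326°) = -0.5592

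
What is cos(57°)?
cos(57°) = 0.5446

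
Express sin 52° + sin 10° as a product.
sin 52° + sin 10° = 2 sin(31°) cos(21°)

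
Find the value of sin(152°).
sin(152°) = 0.4695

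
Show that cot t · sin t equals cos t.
LHS = (cos t/sin t) · sin t = cos t = RHS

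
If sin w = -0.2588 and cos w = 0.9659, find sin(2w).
sin(2w) = 2 sin w cos w = -0.4999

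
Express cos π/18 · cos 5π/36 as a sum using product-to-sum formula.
cos π/18 cos 5π/36 = (1/2)[cos(π/18-5π/36) + cos(π/18+5π/36)]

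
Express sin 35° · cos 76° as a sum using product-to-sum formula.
sin 35° cos 76° = (1/2)[sin(35°+76°) + sin(35°-76°)]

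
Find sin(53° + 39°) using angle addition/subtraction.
sin(53° + 39°) = sin 53° cos 39° + cos 53° sin 39° = 0.9994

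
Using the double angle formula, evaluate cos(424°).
cos(424°) = cos²212° - sin²212° = 0.4384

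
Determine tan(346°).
tan(346°) = -0.2493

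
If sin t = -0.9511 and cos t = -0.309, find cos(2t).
cos(2t) = cos²t - sin²t = -0.8091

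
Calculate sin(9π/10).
sin(9π/10) = 0.309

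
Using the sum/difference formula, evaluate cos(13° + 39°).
cos(13° + 39°) = cos 13° cos 39° - sin 13° sin 39° = 0.6157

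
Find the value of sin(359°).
sin(359°) = -0.01745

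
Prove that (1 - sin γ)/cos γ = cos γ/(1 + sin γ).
LHS = (1 - sin γ)(1 + sin γ) / (cos γ(1 + sin γ)) = (1 - sin²γ) / (cos γ(1 + sin γ)) = cos²γ / (cos γ(1 + sin γ)) = cos γ/(1 + sin γ) = RHS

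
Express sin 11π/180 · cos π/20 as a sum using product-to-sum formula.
sin 11π/180 cos π/20 = (1/2)[sin(11π/180+π/20) + sin(11π/180-π/20)]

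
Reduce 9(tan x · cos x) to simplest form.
9(tan x · cos x) = 9(sin x) (using Quotient identity)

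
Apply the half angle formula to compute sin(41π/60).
sin(41π/60) = √((1 - cos 41π/30)/2) = 0.8387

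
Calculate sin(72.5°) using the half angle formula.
sin(72.5°) = √((1 - cos 145°)/2) = 0.9537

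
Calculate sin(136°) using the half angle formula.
sin(136°) = √((1 - cos 272°)/2) = 0.6947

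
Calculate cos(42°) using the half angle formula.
cos(42°) = √((1 + cos 84°)/2) = 0.7431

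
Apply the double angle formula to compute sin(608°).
sin(608°) = 2 sin 304° cos 304° = -0.9272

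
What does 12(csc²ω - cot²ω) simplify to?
12(csc²ω - cot²ω) = 12 (using Pythagorean identity)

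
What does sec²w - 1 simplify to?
sec²w - 1 = tan²w (using Pythagorean identity)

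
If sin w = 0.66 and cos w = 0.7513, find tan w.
tan w = sin w / cos w = 0.8785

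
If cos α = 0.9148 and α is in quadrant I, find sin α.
sin α = 0.4039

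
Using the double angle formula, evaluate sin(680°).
sin(680°) = 2 sin 340° cos 340° = -0.6428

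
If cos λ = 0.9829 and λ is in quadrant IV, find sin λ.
sin λ = -0.1841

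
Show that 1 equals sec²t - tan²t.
RHS = 1/cos²t - sin²t/cos²t = (1 - sin²t)/cos²t = cos²t/cos²t = 1 = LHS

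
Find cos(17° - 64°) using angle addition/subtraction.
cos(17° - 64°) = cos 17° cos 64° + sin 17° sin 64° = 0.682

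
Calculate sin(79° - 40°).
sin(79° - 40°) = sin 79° cos 40° - cos 79° sin 40° = 0.6293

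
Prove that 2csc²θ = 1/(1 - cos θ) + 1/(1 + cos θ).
RHS = [(1 + cos θ) + (1 - cos θ)] / [(1 - cos θ)(1 + cos θ)] = 2/(1 - cos²θ) = 2/sin²θ = 2csc²θ = LHS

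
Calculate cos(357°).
cos(357°) = 0.9986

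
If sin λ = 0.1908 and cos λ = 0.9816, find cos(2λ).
cos(2λ) = cos²λ - sin²λ = 0.9271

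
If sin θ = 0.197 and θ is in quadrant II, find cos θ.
cos θ = -0.9804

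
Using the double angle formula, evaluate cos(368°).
cos(368°) = 1 - 2sin²184° = 0.9903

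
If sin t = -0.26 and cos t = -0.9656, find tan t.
tan t = sin t / cos t = 0.2693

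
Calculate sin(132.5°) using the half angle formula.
sin(132.5°) = √((1 - cos 265°)/2) = 0.7373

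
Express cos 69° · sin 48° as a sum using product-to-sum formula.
cos 69° sin 48° = (1/2)[sin(69°+48°) - sin(69°-48°)]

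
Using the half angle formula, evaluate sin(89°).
sin(89°) = √((1 - cos 178°)/2) = 0.9998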